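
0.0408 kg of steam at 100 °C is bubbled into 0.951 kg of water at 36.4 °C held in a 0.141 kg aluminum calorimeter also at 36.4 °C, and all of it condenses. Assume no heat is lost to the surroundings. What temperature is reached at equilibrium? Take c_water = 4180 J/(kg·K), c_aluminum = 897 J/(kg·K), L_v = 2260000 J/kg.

T_f ≈ 60.5 °C

Sum of m c ΔT and latent-heat terms is zero:
latent heat released on condensation: 0.0408×2260000 = 92208
  condensed water 100 °C→T: 170.54(T − 100)
  original water: 3975.2(T − 36.4)
  cup: 126.48(T − 36.4)
4272.2 T = 92208 + 17054 + 149300 = 258563
T ≈ 60.52 °C (< 100 °C, so full condensation is consistent).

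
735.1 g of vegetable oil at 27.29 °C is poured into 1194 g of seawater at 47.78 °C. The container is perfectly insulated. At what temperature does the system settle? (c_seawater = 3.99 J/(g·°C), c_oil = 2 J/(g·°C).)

T_f ≈ 42.9 °C

Heat lost by the seawater equals heat gained by the oil:
1194·3.99·(47.78 − T) = 735.1·2·(T − 27.29)
4764.1(47.78 − T) = 1470.2(T − 27.29)
6234.3 T = 267749  ⇒  T ≈ 42.95 °C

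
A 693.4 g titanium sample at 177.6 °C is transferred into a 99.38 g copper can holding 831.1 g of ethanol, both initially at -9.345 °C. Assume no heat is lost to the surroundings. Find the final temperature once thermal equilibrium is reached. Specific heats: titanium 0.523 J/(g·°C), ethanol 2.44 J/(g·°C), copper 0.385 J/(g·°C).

Setting the total heat transfer to zero:
693.4·0.523·(T − 177.6) + 831.1·2.44·(T − (-9.345)) + 99.38·0.385·(T − (-9.345)) = 0
2428.8 T = 45098
T = 45098 / 2428.8 = 18.6 °C

T_f ≈ 18.6 °C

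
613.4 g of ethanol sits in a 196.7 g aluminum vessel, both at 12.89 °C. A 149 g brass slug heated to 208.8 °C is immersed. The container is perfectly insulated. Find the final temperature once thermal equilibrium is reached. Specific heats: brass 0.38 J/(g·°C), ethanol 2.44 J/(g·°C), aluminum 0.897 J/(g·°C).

T_f ≈ 19.3 °C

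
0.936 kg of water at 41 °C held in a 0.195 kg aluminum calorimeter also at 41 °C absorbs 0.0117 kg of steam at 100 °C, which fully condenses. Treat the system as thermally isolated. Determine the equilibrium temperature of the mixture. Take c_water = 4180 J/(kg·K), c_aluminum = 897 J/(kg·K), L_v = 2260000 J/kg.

T_f ≈ 48.1 °C

Heat gained plus heat lost sum to zero:
steam→water at 100 °C releases m L_v = 0.0117×2260000 = 26442
  condensed water 100 °C→T: 48.91(T − 100)
  original water: 3912.5(T − 41)
  aluminum cup: 0.195×897×(T − 41) = 174.91(T − 41)
4136.3 T = 26442 + 4890.6 + 167583 = 198916
T ≈ 48.09 °C — below 100 °C, confirming all the steam condensed.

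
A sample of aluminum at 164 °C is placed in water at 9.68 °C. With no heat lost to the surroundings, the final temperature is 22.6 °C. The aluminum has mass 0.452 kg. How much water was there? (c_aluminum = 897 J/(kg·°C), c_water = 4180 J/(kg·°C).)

Heat lost by the aluminum = heat gained by the water:
0.452·897·(164 − 22.6) = m·4180·(22.6 − 9.68)
54006 m = 57330  ⇒  m ≈ 1.062 kg

m ≈ 1.06 kg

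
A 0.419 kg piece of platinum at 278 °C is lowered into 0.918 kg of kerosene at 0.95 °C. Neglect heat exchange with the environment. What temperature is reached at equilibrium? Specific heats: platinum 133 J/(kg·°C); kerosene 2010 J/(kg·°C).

T_f ≈ 9.1 °C

Conservation of energy gives ΣQ = 0:
0.419·133·(T − 278) + 0.918·2010·(T − 0.95) = 0
55.73(T − 278) + 1845.2(T − 0.95) = 0
(55.73 + 1845.2) T = 55.73·278 + 1845.2·0.95
T = 17245/1900.9 ≈ 9.07 °C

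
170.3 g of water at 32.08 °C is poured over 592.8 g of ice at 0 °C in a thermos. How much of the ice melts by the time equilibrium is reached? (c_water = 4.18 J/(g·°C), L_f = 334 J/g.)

Heat available from the water dropping to 0 °C: 170.3·4.18·32.08 = 22836 J.
Fully melting the ice requires m_ice L_f = 592.8·334 = 197995 J.
22836 J < 197995 J, so only part of the ice melts and the system sits at 0 °C.
m_melt = 22836 / L_f = 68.37 g.

m_melted ≈ 68.4 g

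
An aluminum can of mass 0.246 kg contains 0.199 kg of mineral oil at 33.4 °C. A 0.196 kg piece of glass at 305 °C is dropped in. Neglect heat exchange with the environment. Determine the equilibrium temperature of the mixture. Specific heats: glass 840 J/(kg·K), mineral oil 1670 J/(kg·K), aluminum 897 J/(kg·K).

T_f ≈ 95.7 °C

Net heat exchanged in the isolated system is zero:
0.196·840·(T − 305) + 0.199·1670·(T − 33.4) + 0.246·897·(T − 33.4) = 0
(164.64 + 332.33 + 220.66) T = 164.64·305 + 332.33·33.4 + 220.66·33.4
T = 68685/717.63 ≈ 95.71 °C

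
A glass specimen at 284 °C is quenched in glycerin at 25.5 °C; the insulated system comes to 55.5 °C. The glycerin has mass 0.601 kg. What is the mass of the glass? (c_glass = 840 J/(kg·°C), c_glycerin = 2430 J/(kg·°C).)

m ≈ 0.228 kg

Conservation of energy gives ΣQ = 0:
m·840·(55.5 − 284) + 0.601·2430·(55.5 − 25.5) = 0
-191940 m = -43813
m = -43813/-191940 ≈ 0.2283 kg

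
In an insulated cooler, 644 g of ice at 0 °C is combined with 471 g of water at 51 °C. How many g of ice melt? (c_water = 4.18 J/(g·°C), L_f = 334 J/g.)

Heat available from the water dropping to 0 °C: 471·4.18·51 = 100408 J.
To melt every bit of ice: 644·334 = 215096 J.
That's not enough to melt it all — equilibrium is at 0 °C with ice remaining.
m_melt = 100408 / L_f = 300.6 g.

m_melted ≈ 301 g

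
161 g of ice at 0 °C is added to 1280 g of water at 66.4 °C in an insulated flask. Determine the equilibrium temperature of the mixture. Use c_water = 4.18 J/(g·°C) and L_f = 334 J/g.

T_f ≈ 50.1 °C

Energy conservation, ΣQ = 0:
melt ice: 161×334 = 53774; warm the meltwater: 672.98 T; water cools: 1280×4.18×(T − 66.4) = 5350.4(T − 66.4)
6023.4 T = 355267 − 53774 = 301493
T ≈ 50.05 °C — above 0 °C, consistent with complete melting.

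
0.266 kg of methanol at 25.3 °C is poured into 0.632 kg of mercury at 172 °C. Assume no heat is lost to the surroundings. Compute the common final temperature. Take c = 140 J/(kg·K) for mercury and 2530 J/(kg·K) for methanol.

Heat gained plus heat lost sum to zero:
0.632·140·(T − 172) + 0.266·2530·(T − 25.3) = 0
761.46 T = 32245
T = 32245/761.46 ≈ 42.35 °C

T_f ≈ 42.3 °C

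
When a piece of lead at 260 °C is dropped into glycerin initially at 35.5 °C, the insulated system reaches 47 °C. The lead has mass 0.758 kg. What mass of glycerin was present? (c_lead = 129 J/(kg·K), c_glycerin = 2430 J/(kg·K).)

Conservation of energy gives ΣQ = 0:
0.758·129·(47 − 260) + m·2430·(47 − 35.5) = 0
27945 m = 20828
m = 20828/27945 ≈ 0.7453 kg

m ≈ 0.745 kg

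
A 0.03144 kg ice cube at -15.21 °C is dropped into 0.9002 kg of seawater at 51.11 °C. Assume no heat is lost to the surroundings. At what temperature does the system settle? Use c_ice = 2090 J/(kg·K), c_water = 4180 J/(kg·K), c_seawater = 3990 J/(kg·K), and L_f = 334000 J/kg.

T_f ≈ 46.2 °C

Sum of m c ΔT and latent-heat terms is zero:
ice -15.21→0 °C: 0.03144×2090×15.21 = 999.44
  latent heat to melt: 0.03144×334000 = 10501
  warm the meltwater: 131.42 T
  seawater cools: 0.9002×3990×(T − 51.11) = 3591.8(T − 51.11)
3723.2 T = 183577 − 11500 = 172076
T ≈ 46.22 °C. Since T > 0 °C, the all-ice-melts assumption holds.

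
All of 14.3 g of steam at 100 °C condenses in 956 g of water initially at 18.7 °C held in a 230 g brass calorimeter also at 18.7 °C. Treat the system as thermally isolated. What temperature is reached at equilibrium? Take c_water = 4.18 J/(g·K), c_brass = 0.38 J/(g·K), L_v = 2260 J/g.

Net heat exchanged in the isolated system is zero:
latent heat released on condensation: 14.3×2260 = 32318; condensate cools 100→T: 14.3×4.18×(T − 100) = 59.77(T − 100); original water: 3996.1(T − 18.7); brass cup: 230×0.38×(T − 18.7) = 87.4(T − 18.7)
4143.3 T = 32318 + 5977.4 + 76361 = 114656
T ≈ 27.67 °C — below 100 °C, confirming all the steam condensed.

T_f ≈ 27.7 °C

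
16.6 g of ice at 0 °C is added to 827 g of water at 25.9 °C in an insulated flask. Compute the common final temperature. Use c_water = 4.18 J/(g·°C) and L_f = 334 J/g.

Net heat exchanged in the isolated system is zero:
melt ice: 16.6·334 = 5544.4
  warm the meltwater: 69.39 T
  water: 3456.9(T − 25.9)
3526.2 T = 89533 − 5544.4 = 83988
T ≈ 23.82 °C (positive, so assuming full melt was valid).

T_f ≈ 23.8 °C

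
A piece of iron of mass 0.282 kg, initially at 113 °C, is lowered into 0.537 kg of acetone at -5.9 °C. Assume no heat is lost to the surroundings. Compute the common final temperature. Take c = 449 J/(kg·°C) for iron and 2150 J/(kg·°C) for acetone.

T_f ≈ 5.9 °C

T_f is the heat-capacity-weighted average of the initial temperatures:
T_f = (126.62*113 + 1154.6*(-5.9)) / (126.62 + 1154.6)
    = 7496 / 1281.2 ≈ 5.85 °C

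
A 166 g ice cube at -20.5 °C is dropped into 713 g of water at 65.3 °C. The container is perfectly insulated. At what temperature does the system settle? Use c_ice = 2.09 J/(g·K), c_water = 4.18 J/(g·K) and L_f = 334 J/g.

Energy balance with sensible and latent terms:
warm ice to 0 °C: 166×2.09×(0 − (-20.5)) = 7112.3; latent heat to melt: 166×334 = 55444; meltwater 0→T: 166×4.18×T = 693.88 T; water: 2980.3(T − 65.3)
3674.2 T = 194616 − 62556 = 132060
T ≈ 35.94 °C. Since T > 0 °C, the all-ice-melts assumption holds.

T_f ≈ 35.9 °C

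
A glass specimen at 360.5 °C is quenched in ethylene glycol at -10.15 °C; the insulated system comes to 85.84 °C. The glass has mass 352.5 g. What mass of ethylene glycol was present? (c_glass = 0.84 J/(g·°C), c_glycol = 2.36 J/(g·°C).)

|Q_glass| = |Q_glycol|:
352.5×0.84×(360.5 − 85.84) = m×2.36×(85.84 − (-10.15))
226.54 m = 81327  ⇒  m ≈ 359 g

m ≈ 359 g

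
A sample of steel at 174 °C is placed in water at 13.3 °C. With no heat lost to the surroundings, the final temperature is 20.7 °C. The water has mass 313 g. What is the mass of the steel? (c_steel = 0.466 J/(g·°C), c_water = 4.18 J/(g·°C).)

Net heat exchanged in the isolated system is zero:
m·0.466·(20.7 − 174) + 313·4.18·(20.7 − 13.3) = 0
-71.44 m = -9681.7
m = -9681.7/-71.44 ≈ 135.5 g

m ≈ 136 g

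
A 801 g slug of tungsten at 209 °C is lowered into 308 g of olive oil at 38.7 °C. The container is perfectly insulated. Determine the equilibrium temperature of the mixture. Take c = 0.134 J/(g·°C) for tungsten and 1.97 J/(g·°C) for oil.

T_f ≈ 64.3 °C

T_f is the heat-capacity-weighted average of the initial temperatures:
T_f = (107.33×209 + 606.76×38.7) / (107.33 + 606.76)
    = 45914 / 714.09 ≈ 64.30 °C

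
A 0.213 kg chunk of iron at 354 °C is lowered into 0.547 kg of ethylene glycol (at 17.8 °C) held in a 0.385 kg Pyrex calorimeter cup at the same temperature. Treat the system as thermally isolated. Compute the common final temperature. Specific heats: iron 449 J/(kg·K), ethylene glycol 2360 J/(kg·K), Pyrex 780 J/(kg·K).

T_f ≈ 36.9 °C

Net heat exchanged in the isolated system is zero:
0.213*449*(T − 354) + 0.547*2360*(T − 17.8) + 0.385*780*(T − 17.8) = 0
95.64(T − 354) + 1290.9(T − 17.8) + 300.3(T − 17.8) = 0
1686.9 T = 62179
T = 62179 / 1686.9 = 36.9 °C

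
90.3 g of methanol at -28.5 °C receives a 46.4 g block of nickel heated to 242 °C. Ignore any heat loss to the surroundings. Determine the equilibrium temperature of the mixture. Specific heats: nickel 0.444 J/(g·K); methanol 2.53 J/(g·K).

Setting the total heat transfer to zero:
46.4·0.444·(T − 242) + 90.3·2.53·(T − (-28.5)) = 0
20.6(T − 242) + 228.46(T − (-28.5)) = 0
249.06 T = -1525.5
T ≈ -6.12 °C

T_f ≈ -6.1 °C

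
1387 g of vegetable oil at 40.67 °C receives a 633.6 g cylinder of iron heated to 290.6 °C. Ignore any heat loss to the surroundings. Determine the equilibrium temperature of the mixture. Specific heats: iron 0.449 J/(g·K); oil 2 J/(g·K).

T_f ≈ 63.9 °C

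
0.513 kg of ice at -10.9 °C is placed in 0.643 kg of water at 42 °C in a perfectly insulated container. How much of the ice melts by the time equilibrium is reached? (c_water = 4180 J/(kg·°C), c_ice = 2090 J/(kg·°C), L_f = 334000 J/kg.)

m_melted ≈ 0.303 kg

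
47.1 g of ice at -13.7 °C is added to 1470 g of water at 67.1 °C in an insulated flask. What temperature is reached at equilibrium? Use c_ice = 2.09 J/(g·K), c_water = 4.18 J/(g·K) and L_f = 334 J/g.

Heat gained plus heat lost sum to zero:
ice -13.7→0 °C: 47.1×2.09×13.7 = 1348.6; fusion: m_ice L_f = 47.1×334 = 15731; warm the meltwater: 196.88 T; water cools: 1470×4.18×(T − 67.1) = 6144.6(T − 67.1)
6341.5 T = 412303 − 17080 = 395223
T ≈ 62.32 °C (positive, so assuming full melt was valid).

T_f ≈ 62.3 °C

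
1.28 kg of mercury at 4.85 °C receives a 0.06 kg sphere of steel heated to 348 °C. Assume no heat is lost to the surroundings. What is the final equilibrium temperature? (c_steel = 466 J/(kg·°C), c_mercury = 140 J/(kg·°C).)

T_f ≈ 51.2 °C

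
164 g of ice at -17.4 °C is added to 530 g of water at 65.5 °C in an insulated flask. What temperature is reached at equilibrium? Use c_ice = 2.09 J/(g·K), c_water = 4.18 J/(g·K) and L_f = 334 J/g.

T_f ≈ 29.1 °C

Energy balance with sensible and latent terms:
warm ice to 0 °C: 164×2.09×(0 − (-17.4)) = 5964; latent heat to melt: 164×334 = 54776; warm the meltwater: 685.52 T; water cools: 530×4.18×(T − 65.5) = 2215.4(T − 65.5)
2900.9 T = 145109 − 60740 = 84369
T ≈ 29.08 °C — above 0 °C, consistent with complete melting.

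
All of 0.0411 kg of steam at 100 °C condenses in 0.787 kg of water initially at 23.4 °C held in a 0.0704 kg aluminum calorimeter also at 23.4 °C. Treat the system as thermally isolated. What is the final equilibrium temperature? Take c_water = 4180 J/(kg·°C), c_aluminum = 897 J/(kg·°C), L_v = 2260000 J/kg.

Energy conservation, ΣQ = 0:
condense steam: −0.0411×2260000 = −92886
  condensed water 100 °C→T: 171.8(T − 100)
  water warms: 0.787×4180×(T − 23.4) = 3289.7(T − 23.4)
  aluminum cup: 0.0704×897×(T − 23.4) = 63.15(T − 23.4)
3524.6 T = 92886 + 17180 + 78456 = 188522
T ≈ 53.49 °C — below 100 °C, confirming all the steam condensed.

T_f ≈ 53.5 °C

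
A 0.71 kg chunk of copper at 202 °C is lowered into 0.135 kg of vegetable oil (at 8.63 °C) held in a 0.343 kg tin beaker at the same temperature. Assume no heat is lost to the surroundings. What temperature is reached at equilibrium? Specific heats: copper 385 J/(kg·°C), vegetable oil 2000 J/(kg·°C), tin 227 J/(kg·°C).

T_f ≈ 93.7 °C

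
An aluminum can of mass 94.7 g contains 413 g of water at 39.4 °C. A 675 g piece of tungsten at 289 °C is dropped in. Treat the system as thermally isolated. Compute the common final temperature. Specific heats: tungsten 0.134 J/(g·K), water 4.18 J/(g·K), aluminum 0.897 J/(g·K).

Let T be the final temperature. ΣQ_i = 0:
675×0.134×(T − 289) + 413×4.18×(T − 39.4) + 94.7×0.897×(T − 39.4) = 0
1901.7 T = 97505
T ≈ 51.27 °C

T_f ≈ 51.3 °C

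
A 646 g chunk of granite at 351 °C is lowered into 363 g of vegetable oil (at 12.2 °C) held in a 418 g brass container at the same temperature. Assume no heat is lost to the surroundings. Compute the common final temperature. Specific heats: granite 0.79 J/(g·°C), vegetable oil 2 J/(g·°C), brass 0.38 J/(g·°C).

T_f ≈ 136.1 °C

Heat gained plus heat lost sum to zero:
646*0.79*(T − 351) + 363*2*(T − 12.2) + 418*0.38*(T − 12.2) = 0
1395.2 T = 189924
T = 189924/1395.2 ≈ 136.13 °C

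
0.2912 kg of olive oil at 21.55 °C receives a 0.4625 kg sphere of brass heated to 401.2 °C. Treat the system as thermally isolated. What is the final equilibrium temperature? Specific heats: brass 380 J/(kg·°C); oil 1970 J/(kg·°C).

|Q_brass| = |Q_oil|:
0.4625×380×(401.2 − T) = 0.2912×1970×(T − 21.55)
175.75(401.2 − T) = 573.66(T − 21.55)
749.41 T = 82873  ⇒  T ≈ 110.58 °C

T_f ≈ 110.6 °C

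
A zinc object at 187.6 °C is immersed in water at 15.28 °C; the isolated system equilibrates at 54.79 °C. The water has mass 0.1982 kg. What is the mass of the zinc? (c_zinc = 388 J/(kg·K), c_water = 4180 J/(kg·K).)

m ≈ 0.635 kg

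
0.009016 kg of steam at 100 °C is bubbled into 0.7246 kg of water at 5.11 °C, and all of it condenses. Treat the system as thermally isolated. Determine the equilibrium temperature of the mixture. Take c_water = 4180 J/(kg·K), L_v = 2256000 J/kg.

Taking heat into each body as positive, Σ m c ΔT = 0:
condense steam: −0.009016·2256000 = −20340
  condensed water 100 °C→T: 37.69(T − 100)
  water warms: 0.7246·4180·(T − 5.11) = 3028.8(T − 5.11)
3066.5 T = 20340 + 3768.7 + 15477 = 39586
T ≈ 12.91 °C (< 100 °C, so full condensation is consistent).

T_f ≈ 12.9 °C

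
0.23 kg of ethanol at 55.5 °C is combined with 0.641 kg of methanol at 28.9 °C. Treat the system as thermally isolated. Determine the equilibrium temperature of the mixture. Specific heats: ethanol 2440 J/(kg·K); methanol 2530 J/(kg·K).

T_f ≈ 35.7 °C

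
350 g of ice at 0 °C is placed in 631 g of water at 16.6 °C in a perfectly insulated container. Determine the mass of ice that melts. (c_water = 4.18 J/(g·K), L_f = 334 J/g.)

m_melted ≈ 131 g

Heat available from the water dropping to 0 °C: 631·4.18·16.6 = 43784 J.
Fully melting the ice requires m_ice L_f = 350·334 = 116900 J.
That's not enough to melt it all — equilibrium is at 0 °C with ice remaining.
m_melted·334 = 43784  ⇒  m_melted ≈ 131.1 g.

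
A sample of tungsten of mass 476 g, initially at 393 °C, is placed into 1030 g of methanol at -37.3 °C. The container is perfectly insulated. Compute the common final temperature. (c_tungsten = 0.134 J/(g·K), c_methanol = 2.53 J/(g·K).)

T_f ≈ -27.0 °C

With ΣQ=0 the equilibrium temperature is the m·c-weighted mean:
T_f = (63.78×393 + 2605.9×(-37.3)) / (63.78 + 2605.9)
    = -72133 / 2669.7 ≈ -27.02 °C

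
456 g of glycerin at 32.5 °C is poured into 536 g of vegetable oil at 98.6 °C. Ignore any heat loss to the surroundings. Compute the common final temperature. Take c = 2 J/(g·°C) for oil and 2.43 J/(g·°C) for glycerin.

T_f = Σ m_i c_i T_i / Σ m_i c_i:
T_f = (1072×98.6 + 1108.1×32.5) / (1072 + 1108.1)
    = 141712 / 2180.1 ≈ 65.00 °C

T_f ≈ 65.0 °C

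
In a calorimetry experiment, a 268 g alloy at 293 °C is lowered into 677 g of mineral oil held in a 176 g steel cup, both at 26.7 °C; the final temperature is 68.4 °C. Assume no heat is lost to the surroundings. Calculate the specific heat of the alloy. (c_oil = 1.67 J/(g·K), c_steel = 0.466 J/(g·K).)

c ≈ 0.84 J/(g·K)

Setting the total heat transfer to zero:
268×c×(68.4 − 293) + 677×1.67×(68.4 − 26.7) + 176×0.466×(68.4 − 26.7) = 0
-60193 c = -50566
c = -50566/-60193 ≈ 0.8401 J/(g·K)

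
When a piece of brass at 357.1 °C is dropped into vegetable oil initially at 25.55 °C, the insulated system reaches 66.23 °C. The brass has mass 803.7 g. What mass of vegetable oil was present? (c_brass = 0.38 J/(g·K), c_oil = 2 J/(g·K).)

Let T be the final temperature. ΣQ_i = 0:
803.7×0.38×(66.23 − 357.1) + m×2×(66.23 − 25.55) = 0
81.36 m = 88833
m = 88833/81.36 ≈ 1092 g

m ≈ 1090 g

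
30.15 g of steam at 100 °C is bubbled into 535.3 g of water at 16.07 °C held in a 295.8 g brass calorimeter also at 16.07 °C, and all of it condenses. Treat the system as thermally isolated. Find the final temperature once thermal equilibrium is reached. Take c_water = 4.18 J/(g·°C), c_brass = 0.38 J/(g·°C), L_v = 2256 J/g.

Sum of m c ΔT and latent-heat terms is zero:
latent heat released on condensation: 30.15·2256 = 68018; condensate cools 100→T: 30.15·4.18·(T − 100) = 126.03(T − 100); original water: 2237.6(T − 16.07); brass cup: 295.8·0.38·(T − 16.07) = 112.4(T − 16.07)
2476 T = 68018 + 12603 + 37764 = 118385
T ≈ 47.81 °C (< 100 °C, so full condensation is consistent).

T_f ≈ 47.8 °C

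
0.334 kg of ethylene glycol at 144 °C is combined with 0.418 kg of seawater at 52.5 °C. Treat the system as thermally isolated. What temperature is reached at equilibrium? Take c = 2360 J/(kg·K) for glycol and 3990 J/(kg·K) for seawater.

With ΣQ=0 the equilibrium temperature is the m·c-weighted mean:
T_f = (788.24×144 + 1667.8×52.5) / (788.24 + 1667.8)
    = 201067 / 2456.1 ≈ 81.87 °C

T_f ≈ 81.9 °C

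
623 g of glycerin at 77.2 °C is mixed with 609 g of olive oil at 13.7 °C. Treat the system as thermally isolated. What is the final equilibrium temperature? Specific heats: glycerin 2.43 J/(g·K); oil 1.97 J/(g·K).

Taking heat into each body as positive, Σ m c ΔT = 0:
623·2.43·(T − 77.2) + 609·1.97·(T − 13.7) = 0
2713.6 T = 133309
T ≈ 49.13 °C

T_f ≈ 49.1 °C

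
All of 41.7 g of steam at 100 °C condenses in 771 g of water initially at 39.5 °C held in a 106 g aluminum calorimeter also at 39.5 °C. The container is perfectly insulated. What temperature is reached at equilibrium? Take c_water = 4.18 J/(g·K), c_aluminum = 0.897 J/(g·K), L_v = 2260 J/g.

Net heat exchanged in the isolated system is zero:
steam→water at 100 °C releases m L_v = 41.7·2260 = 94242; condensed water 100 °C→T: 174.31(T − 100); original water: 3222.8(T − 39.5); aluminum cup: 106·0.897·(T − 39.5) = 95.08(T − 39.5)
3492.2 T = 94242 + 17431 + 131056 = 242728
T ≈ 69.51 °C (< 100 °C, so full condensation is consistent).

T_f ≈ 69.5 °C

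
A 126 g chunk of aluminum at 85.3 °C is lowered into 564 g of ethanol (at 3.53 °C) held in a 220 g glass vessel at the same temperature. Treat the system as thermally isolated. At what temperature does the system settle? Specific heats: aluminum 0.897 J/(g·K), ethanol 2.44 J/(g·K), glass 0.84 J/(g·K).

T_f ≈ 9.1 °C

Setting the total heat transfer to zero:
126×0.897×(T − 85.3) + 564×2.44×(T − 3.53) + 220×0.84×(T − 3.53) = 0
1674 T = 15151
T = 15151 / 1674 = 9.05 °C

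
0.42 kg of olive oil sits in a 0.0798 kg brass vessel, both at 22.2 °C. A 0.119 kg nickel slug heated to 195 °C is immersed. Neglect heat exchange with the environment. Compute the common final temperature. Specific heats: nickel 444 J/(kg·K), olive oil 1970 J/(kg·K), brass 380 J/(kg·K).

T_f ≈ 32.2 °C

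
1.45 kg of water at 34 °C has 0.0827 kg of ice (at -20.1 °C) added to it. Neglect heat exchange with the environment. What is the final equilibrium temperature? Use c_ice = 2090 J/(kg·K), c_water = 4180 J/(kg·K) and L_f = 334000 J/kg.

Sum of m c ΔT and latent-heat terms is zero:
warm ice to 0 °C: 0.0827·2090·(0 − (-20.1)) = 3474.1; melt ice: 0.0827·334000 = 27622; warm the meltwater: 345.69 T; water cools: 1.45·4180·(T − 34) = 6061(T − 34)
6406.7 T = 206074 − 31096 = 174978
T ≈ 27.31 °C — above 0 °C, consistent with complete melting.

T_f ≈ 27.3 °C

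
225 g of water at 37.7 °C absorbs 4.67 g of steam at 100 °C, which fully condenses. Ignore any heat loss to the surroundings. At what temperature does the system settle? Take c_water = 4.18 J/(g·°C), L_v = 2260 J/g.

T_f ≈ 50.0 °C

Net heat exchanged in the isolated system is zero:
latent heat released on condensation: 4.67·2260 = 10554; condensed water 100 °C→T: 19.52(T − 100); water warms: 225·4.18·(T − 37.7) = 940.5(T − 37.7)
960.02 T = 10554 + 1952.1 + 35457 = 47963
T ≈ 49.96 °C, under the boiling point, so the assumption holds.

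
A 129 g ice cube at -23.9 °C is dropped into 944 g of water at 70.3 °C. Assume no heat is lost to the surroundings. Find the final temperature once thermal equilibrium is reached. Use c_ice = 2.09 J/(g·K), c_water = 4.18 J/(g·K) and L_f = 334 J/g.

Heat gained plus heat lost sum to zero:
warm ice to 0 °C: 129·2.09·(0 − (-23.9)) = 6443.7; latent heat to melt: 129·334 = 43086; meltwater 0→T: 129·4.18·T = 539.22 T; water: 3945.9(T − 70.3)
4485.1 T = 277398 − 49530 = 227868
T ≈ 50.81 °C. Since T > 0 °C, the all-ice-melts assumption holds.

T_f ≈ 50.8 °C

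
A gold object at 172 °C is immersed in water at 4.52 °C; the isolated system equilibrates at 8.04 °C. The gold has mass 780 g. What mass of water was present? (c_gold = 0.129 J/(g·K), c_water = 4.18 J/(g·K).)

Let T be the final temperature. ΣQ_i = 0:
780·0.129·(8.04 − 172) + m·4.18·(8.04 − 4.52) = 0
14.71 m = 16498
m = 16498/14.71 ≈ 1121 g

m ≈ 1120 g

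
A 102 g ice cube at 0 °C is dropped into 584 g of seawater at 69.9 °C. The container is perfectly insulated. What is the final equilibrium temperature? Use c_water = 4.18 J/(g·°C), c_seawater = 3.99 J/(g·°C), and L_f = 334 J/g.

T_f ≈ 46.7 °C

Setting the total heat transfer to zero:
fusion: m_ice L_f = 102×334 = 34068
  warm the meltwater: 426.36 T
  seawater: 2330.2(T − 69.9)
2756.5 T = 162878 − 34068 = 128810
T ≈ 46.73 °C — above 0 °C, consistent with complete melting.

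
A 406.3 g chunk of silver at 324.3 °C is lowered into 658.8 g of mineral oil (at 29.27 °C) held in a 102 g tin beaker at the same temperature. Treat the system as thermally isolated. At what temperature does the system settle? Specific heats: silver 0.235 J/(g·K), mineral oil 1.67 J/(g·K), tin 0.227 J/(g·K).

Conservation of energy gives ΣQ = 0:
406.3·0.235·(T − 324.3) + 658.8·1.67·(T − 29.27) + 102·0.227·(T − 29.27) = 0
(95.48 + 1100.2 + 23.15) T = 95.48·324.3 + 1100.2·29.27 + 23.15·29.27
T = 63845 / 1218.8 = 52.4 °C

T_f ≈ 52.4 °C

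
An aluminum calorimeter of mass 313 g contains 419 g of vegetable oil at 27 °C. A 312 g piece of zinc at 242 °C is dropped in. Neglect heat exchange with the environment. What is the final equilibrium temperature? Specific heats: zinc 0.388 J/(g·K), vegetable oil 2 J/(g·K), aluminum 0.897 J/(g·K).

T_f ≈ 48.0 °C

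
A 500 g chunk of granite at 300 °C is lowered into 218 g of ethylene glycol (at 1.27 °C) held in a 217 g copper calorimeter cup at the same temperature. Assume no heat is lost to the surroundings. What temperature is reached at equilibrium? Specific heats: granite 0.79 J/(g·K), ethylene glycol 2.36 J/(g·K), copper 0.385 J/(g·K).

Heat gained plus heat lost sum to zero:
500×0.79×(T − 300) + 218×2.36×(T − 1.27) + 217×0.385×(T − 1.27) = 0
395(T − 300) + 514.48(T − 1.27) + 83.55(T − 1.27) = 0
(395 + 514.48 + 83.55) T = 395×300 + 514.48×1.27 + 83.55×1.27
T ≈ 120.10 °C

T_f ≈ 120.1 °C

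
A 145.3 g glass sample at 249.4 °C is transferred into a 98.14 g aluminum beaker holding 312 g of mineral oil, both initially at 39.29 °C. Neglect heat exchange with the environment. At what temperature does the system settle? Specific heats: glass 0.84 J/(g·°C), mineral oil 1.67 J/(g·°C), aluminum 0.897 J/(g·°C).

With ΣQ=0 the equilibrium temperature is the m·c-weighted mean:
T_f = (122.05·249.4 + 521.04·39.29 + 88.03·39.29) / (122.05 + 521.04 + 88.03)
    = 54370 / 731.12 ≈ 74.37 °C

T_f ≈ 74.4 °C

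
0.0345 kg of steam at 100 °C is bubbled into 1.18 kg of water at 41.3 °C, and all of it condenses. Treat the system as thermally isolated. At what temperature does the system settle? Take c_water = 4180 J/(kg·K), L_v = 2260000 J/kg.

T_f ≈ 58.3 °C

Conservation of energy gives ΣQ = 0:
latent heat released on condensation: 0.0345·2260000 = 77970; condensed water 100 °C→T: 144.21(T − 100); water warms: 1.18·4180·(T − 41.3) = 4932.4(T − 41.3)
5076.6 T = 77970 + 14421 + 203708 = 296099
T ≈ 58.33 °C — below 100 °C, confirming all the steam condensed.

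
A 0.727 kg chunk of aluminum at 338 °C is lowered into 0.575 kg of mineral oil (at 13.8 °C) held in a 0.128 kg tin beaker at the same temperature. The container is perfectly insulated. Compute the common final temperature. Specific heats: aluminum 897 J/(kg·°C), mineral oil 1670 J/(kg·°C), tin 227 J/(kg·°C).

T_f ≈ 142.6 °C

Energy conservation, ΣQ = 0:
0.727*897*(T − 338) + 0.575*1670*(T − 13.8) + 0.128*227*(T − 13.8) = 0
652.12(T − 338) + 960.25(T − 13.8) + 29.06(T − 13.8) = 0
(652.12 + 960.25 + 29.06) T = 652.12*338 + 960.25*13.8 + 29.06*13.8
T = 234069/1641.4 ≈ 142.60 °C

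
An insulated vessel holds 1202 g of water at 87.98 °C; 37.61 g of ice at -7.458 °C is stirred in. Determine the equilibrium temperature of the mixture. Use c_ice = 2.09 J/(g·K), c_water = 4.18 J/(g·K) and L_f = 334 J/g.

T_f ≈ 82.8 °C

Heat gained plus heat lost sum to zero:
warm ice to 0 °C: 37.61·2.09·(0 − (-7.458)) = 586.24; melt ice: 37.61·334 = 12562; warm the meltwater: 157.21 T; water: 5024.4(T − 87.98)
5181.6 T = 442043 − 13148 = 428895
T ≈ 82.77 °C. Since T > 0 °C, the all-ice-melts assumption holds.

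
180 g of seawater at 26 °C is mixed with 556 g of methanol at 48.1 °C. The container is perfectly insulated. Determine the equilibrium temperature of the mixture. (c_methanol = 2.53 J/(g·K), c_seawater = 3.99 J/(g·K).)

T_f ≈ 40.6 °C

Heat lost by the methanol equals heat gained by the seawater:
556×2.53×(48.1 − T) = 180×3.99×(T − 26)
1406.7(48.1 − T) = 718.2(T − 26)
2124.9 T = 86335  ⇒  T ≈ 40.63 °C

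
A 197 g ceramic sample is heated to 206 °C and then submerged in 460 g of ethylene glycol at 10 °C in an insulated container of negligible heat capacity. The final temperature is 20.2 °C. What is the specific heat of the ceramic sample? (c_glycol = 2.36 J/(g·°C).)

c ≈ 0.303 J/(g·°C)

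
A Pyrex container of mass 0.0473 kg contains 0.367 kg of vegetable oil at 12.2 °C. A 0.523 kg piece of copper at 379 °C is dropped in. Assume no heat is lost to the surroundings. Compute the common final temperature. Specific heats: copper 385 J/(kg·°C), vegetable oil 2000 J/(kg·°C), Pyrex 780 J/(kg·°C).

T_f ≈ 88.2 °C

Net heat exchanged in the isolated system is zero:
0.523×385×(T − 379) + 0.367×2000×(T − 12.2) + 0.0473×780×(T − 12.2) = 0
201.36(T − 379) + 734(T − 12.2) + 36.89(T − 12.2) = 0
(201.36 + 734 + 36.89) T = 201.36×379 + 734×12.2 + 36.89×12.2
T = 85718/972.25 ≈ 88.17 °C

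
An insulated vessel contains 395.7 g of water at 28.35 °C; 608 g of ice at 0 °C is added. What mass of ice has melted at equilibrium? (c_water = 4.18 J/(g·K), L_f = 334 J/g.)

Heat available from the water dropping to 0 °C: 395.7·4.18·28.35 = 46892 J.
Fully melting the ice requires m_ice L_f = 608·334 = 203072 J.
46892 J < 203072 J, so only part of the ice melts and the system sits at 0 °C.
m_melt = 46892 / L_f = 140.4 g.

m_melted ≈ 140 g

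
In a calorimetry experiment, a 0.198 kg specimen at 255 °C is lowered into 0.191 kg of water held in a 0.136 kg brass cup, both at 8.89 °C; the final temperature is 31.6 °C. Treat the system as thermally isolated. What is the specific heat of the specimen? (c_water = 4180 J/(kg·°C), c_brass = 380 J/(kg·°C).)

Taking heat into each body as positive, Σ m c ΔT = 0:
0.198·c·(31.6 − 255) + 0.191·4180·(31.6 − 8.89) + 0.136·380·(31.6 − 8.89) = 0
-44.23 c = -19305
c = -19305/-44.23 ≈ 436.4 J/(kg·°C)

c ≈ 436 J/(kg·°C)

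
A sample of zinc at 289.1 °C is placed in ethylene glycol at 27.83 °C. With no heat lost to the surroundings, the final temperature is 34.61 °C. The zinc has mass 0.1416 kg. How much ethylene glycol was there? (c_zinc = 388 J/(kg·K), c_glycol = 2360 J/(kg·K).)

m ≈ 0.874 kg

Conservation of energy gives ΣQ = 0:
0.1416·388·(34.61 − 289.1) + m·2360·(34.61 − 27.83) = 0
16001 m = 13982
m = 13982/16001 ≈ 0.8738 kg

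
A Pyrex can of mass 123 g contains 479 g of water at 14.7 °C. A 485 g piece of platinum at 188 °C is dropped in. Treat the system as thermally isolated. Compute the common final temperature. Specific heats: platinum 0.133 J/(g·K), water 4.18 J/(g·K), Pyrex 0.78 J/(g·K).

T_f = Σ m_i c_i T_i / Σ m_i c_i:
T_f = (64.51*188 + 2002.2*14.7 + 95.94*14.7) / (64.51 + 2002.2 + 95.94)
    = 42970 / 2162.7 ≈ 19.87 °C

T_f ≈ 19.9 °C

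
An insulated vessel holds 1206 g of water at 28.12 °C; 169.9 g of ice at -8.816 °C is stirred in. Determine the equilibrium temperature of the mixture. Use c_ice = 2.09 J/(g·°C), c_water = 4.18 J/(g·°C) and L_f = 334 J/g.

T_f ≈ 14.2 °C

Let T be the final temperature. ΣQ_i = 0:
ice -8.816→0 °C: 169.9·2.09·8.816 = 3130.5
  melt ice: 169.9·334 = 56747
  meltwater 0→T: 169.9·4.18·T = 710.18 T
  water: 5041.1(T − 28.12)
5751.3 T = 141755 − 59877 = 81878
T ≈ 14.24 °C — above 0 °C, consistent with complete melting.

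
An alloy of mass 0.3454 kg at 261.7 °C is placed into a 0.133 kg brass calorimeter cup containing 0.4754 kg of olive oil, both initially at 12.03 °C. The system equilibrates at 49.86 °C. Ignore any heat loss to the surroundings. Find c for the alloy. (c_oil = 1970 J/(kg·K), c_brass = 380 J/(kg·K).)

c ≈ 510 J/(kg·K)

Let T be the final temperature. ΣQ_i = 0:
0.3454×c×(49.86 − 261.7) + 0.4754×1970×(49.86 − 12.03) + 0.133×380×(49.86 − 12.03) = 0
-73.17 c = -37341
c = -37341/-73.17 ≈ 510.3 J/(kg·K)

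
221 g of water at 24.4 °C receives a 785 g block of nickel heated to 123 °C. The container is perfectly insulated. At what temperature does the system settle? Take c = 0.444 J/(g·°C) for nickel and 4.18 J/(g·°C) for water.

T_f ≈ 51.4 °C

Set heat shed by the hot body equal to heat absorbed by the cold body:
785×0.444×(123 − T) = 221×4.18×(T − 24.4)
348.54(123 − T) = 923.78(T − 24.4)
1272.3 T = 65411  ⇒  T ≈ 51.41 °C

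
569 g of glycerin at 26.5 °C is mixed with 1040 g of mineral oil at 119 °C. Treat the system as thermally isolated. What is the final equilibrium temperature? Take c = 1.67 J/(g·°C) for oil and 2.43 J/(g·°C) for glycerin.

T_f ≈ 78.0 °C

Heat gained plus heat lost sum to zero:
1040×1.67×(T − 119) + 569×2.43×(T − 26.5) = 0
3119.5 T = 243320
T ≈ 78.00 °C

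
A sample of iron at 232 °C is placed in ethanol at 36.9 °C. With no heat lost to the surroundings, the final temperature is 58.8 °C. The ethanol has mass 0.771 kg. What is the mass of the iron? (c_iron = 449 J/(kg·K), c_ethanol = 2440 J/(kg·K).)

m ≈ 0.53 kg

|Q_iron| = |Q_ethanol|:
m·449·(232 − 58.8) = 0.771·2440·(58.8 − 36.9)
77767 m = 41199  ⇒  m ≈ 0.5298 kg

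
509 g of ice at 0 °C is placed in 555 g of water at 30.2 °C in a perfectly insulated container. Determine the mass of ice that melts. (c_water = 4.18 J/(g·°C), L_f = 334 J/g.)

m_melted ≈ 210 g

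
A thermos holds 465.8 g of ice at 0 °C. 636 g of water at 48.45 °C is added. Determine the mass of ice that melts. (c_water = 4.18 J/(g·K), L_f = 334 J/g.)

Cooling the water to 0 °C releases 636·4.18·48.45 = 128803 J.
To melt every bit of ice: 465.8·334 = 155577 J.
That's not enough to melt it all — equilibrium is at 0 °C with ice remaining.
Mass melted = 128803/334 ≈ 385.6 g.

m_melted ≈ 386 g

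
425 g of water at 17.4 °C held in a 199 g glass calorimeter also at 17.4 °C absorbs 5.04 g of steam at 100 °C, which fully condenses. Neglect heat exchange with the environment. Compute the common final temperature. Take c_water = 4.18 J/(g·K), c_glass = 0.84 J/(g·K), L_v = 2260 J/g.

Net heat exchanged in the isolated system is zero:
condense steam: −5.04×2260 = −11390; condensed water 100 °C→T: 21.07(T − 100); water warms: 425×4.18×(T − 17.4) = 1776.5(T − 17.4); glass cup: 199×0.84×(T − 17.4) = 167.16(T − 17.4)
1964.7 T = 11390 + 2106.7 + 33820 = 47317
T ≈ 24.08 °C (< 100 °C, so full condensation is consistent).

T_f ≈ 24.1 °C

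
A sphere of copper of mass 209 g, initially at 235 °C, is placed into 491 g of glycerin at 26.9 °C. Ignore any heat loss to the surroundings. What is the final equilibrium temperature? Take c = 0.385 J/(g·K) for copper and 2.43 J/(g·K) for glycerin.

T_f ≈ 40.0 °C

Setting the total heat transfer to zero:
209·0.385·(T − 235) + 491·2.43·(T − 26.9) = 0
1273.6 T = 51004
T = 51004/1273.6 ≈ 40.05 °C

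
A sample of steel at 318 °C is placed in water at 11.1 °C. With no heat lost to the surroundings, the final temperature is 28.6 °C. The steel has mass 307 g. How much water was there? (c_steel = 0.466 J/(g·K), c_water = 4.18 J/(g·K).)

|Q_steel| = |Q_water|:
307×0.466×(318 − 28.6) = m×4.18×(28.6 − 11.1)
73.15 m = 41402  ⇒  m ≈ 566 g

m ≈ 566 g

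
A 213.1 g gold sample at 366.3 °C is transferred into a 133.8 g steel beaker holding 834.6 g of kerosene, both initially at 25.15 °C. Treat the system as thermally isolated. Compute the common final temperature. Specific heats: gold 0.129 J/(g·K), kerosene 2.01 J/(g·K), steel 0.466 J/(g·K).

Heat gained plus heat lost sum to zero:
213.1*0.129*(T − 366.3) + 834.6*2.01*(T − 25.15) + 133.8*0.466*(T − 25.15) = 0
27.49(T − 366.3) + 1677.5(T − 25.15) + 62.35(T − 25.15) = 0
(27.49 + 1677.5 + 62.35) T = 27.49*366.3 + 1677.5*25.15 + 62.35*25.15
T ≈ 30.46 °C

T_f ≈ 30.5 °C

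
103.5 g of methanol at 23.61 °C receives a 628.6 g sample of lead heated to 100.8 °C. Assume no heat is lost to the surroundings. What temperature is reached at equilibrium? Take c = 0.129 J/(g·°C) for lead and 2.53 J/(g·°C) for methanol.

T_f ≈ 41.9 °C

Conservation of energy gives ΣQ = 0:
628.6*0.129*(T − 100.8) + 103.5*2.53*(T − 23.61) = 0
81.09(T − 100.8) + 261.85(T − 23.61) = 0
(81.09 + 261.85) T = 81.09*100.8 + 261.85*23.61
T = 14356 / 342.94 = 41.9 °C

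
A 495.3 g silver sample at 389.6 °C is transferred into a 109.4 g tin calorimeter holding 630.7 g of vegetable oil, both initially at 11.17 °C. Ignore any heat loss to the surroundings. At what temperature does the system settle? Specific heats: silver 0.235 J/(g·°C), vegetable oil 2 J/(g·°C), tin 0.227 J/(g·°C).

T_f is the heat-capacity-weighted average of the initial temperatures:
T_f = (116.4*389.6 + 1261.4*11.17 + 24.83*11.17) / (116.4 + 1261.4 + 24.83)
    = 59715 / 1402.6 ≈ 42.57 °C

T_f ≈ 42.6 °C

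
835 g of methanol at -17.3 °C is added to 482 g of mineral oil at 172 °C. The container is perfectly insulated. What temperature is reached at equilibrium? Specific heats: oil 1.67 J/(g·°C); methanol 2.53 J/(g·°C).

Taking heat into each body as positive, Σ m c ΔT = 0:
482*1.67*(T − 172) + 835*2.53*(T − (-17.3)) = 0
804.94(T − 172) + 2112.5(T − (-17.3)) = 0
(804.94 + 2112.5) T = 804.94*172 + 2112.5*(-17.3)
T = 101903/2917.5 ≈ 34.93 °C

T_f ≈ 34.9 °C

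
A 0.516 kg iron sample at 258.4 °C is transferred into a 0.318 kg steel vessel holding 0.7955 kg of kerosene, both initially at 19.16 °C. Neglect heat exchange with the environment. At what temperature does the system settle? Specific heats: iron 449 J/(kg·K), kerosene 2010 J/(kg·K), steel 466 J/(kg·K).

T_f ≈ 47.2 °C

Energy conservation, ΣQ = 0:
0.516·449·(T − 258.4) + 0.7955·2010·(T − 19.16) + 0.318·466·(T − 19.16) = 0
231.68(T − 258.4) + 1599(T − 19.16) + 148.19(T − 19.16) = 0
1978.8 T = 93342
T ≈ 47.17 °C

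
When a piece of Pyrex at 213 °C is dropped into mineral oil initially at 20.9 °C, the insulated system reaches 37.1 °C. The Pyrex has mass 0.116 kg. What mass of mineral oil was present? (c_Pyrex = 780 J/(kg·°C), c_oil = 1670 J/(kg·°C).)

m ≈ 0.588 kg

Taking heat into each body as positive, Σ m c ΔT = 0:
0.116×780×(37.1 − 213) + m×1670×(37.1 − 20.9) = 0
27054 m = 15915
m = 15915/27054 ≈ 0.5883 kg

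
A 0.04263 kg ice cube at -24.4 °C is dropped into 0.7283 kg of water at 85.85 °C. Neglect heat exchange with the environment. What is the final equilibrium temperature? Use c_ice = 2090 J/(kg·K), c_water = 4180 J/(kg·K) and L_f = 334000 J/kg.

T_f ≈ 76.0 °C

Energy conservation, ΣQ = 0:
warm ice to 0 °C: 0.04263×2090×(0 − (-24.4)) = 2174; melt ice: 0.04263×334000 = 14238; warm the meltwater: 178.19 T; water cools: 0.7283×4180×(T − 85.85) = 3044.3(T − 85.85)
3222.5 T = 261353 − 16412 = 244940
T ≈ 76.01 °C. Since T > 0 °C, the all-ice-melts assumption holds.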